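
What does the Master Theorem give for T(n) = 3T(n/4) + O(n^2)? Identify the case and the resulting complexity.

Master Theorem for T(n) = 3T(n/4) + O(n^2):

a = 3, b = 4, c = 2
log_b(a) = log_4(3) = 0.7925

Case 3: c = 2 > log_4(3) = 0.7925
T(n) = O(n^2) = O(n^2)

For T(n) = 3T(n/4) + O(n^2): log_4(3) = 0.7925. This is Case 3 of the Master Theorem (c > log_b(a), work dominated by root), giving O(n^2).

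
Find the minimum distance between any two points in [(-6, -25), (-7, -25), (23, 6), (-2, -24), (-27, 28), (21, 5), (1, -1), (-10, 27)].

Computing all pairwise distances among 8 points:

d((-6, -25), (-7, -25)) = 1.0 <-- minimum
d((-6, -25), (23, 6)) = 42.45
d((-6, -25), (-2, -24)) = 4.1231
d((-6, -25), (-27, 28)) = 57.0088
d((-6, -25), (21, 5)) = 40.3609
d((-6, -25), (1, -1)) = 25.0
d((-6, -25), (-10, 27)) = 52.1536
d((-7, -25), (23, 6)) = 43.1393
d((-7, -25), (-2, -24)) = 5.099
d((-7, -25), (-27, 28)) = 56.648
d((-7, -25), (21, 5)) = 41.0366
d((-7, -25), (1, -1)) = 25.2982
d((-7, -25), (-10, 27)) = 52.0865
d((23, 6), (-2, -24)) = 39.0512
d((23, 6), (-27, 28)) = 54.626
d((23, 6), (21, 5)) = 2.2361
d((23, 6), (1, -1)) = 23.0868
d((23, 6), (-10, 27)) = 39.1152
d((-2, -24), (-27, 28)) = 57.6975
d((-2, -24), (21, 5)) = 37.0135
d((-2, -24), (1, -1)) = 23.1948
d((-2, -24), (-10, 27)) = 51.6236
d((-27, 28), (21, 5)) = 53.2259
d((-27, 28), (1, -1)) = 40.3113
d((-27, 28), (-10, 27)) = 17.0294
d((21, 5), (1, -1)) = 20.8806
d((21, 5), (-10, 27)) = 38.0132
d((1, -1), (-10, 27)) = 30.0832

Closest pair: (-6, -25) and (-7, -25) with distance 1.0

The closest pair is (-6, -25) and (-7, -25) with Euclidean distance 1.0. For 8 points, brute-force pairwise comparison is shown above. For large n, the divide-and-conquer algorithm (sort by x, recurse on halves, check the dividing strip) achieves O(n log n).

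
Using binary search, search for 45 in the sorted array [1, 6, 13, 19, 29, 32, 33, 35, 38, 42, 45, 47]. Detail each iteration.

Binary search for 45 in [1, 6, 13, 19, 29, 32, 33, 35, 38, 42, 45, 47]:

lo=0, hi=11, mid=5, arr[mid]=32 -> 32 < 45, search right half
lo=6, hi=11, mid=8, arr[mid]=38 -> 38 < 45, search right half
lo=9, hi=11, mid=10, arr[mid]=45 -> Found target at index 10!

Binary search finds 45 at index 10 after 3 comparisons. The search repeatedly halves the search space by comparing with the middle element.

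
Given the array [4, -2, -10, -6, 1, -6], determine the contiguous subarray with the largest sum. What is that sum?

Using Kadane's algorithm on [4, -2, -10, -6, 1, -6]:

Scanning through the array:
Position 1 (value -2): max_ending_here = 2, max_so_far = 4
Position 2 (value -10): max_ending_here = -8, max_so_far = 4
Position 3 (value -6): max_ending_here = -6, max_so_far = 4
Position 4 (value 1): max_ending_here = 1, max_so_far = 4
Position 5 (value -6): max_ending_here = -5, max_so_far = 4

Maximum subarray: [4]
Maximum sum: 4

The maximum subarray is [4] with sum 4. This subarray runs from index 0 to index 0.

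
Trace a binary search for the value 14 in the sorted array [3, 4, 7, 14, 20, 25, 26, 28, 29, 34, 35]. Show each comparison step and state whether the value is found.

Binary search for 14 in [3, 4, 7, 14, 20, 25, 26, 28, 29, 34, 35]:

lo=0, hi=10, mid=5, arr[mid]=25 -> 25 > 14, search left half
lo=0, hi=4, mid=2, arr[mid]=7 -> 7 < 14, search right half
lo=3, hi=4, mid=3, arr[mid]=14 -> Found target at index 3!

Binary search finds 14 at index 3 after 3 comparisons. The search repeatedly halves the search space by comparing with the middle element.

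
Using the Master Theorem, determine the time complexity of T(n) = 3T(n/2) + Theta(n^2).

Master Theorem for T(n) = 3T(n/2) + O(n^2):

a = 3, b = 2, c = 2
log_b(a) = log_2(3) = 1.5850

Case 3: c = 2 > log_2(3) = 1.5850
T(n) = O(n^2) = O(n^2)

For T(n) = 3T(n/2) + O(n^2): log_2(3) = 1.5850. This is Case 3 of the Master Theorem (c > log_b(a), work dominated by root), giving O(n^2).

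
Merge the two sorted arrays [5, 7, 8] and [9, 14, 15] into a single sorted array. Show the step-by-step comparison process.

Merging process:

Compare 5 vs 9: take 5 from left. Merged: [5]
Compare 7 vs 9: take 7 from left. Merged: [5, 7]
Compare 8 vs 9: take 8 from left. Merged: [5, 7, 8]
Append remaining from right: [9, 14, 15]. Merged: [5, 7, 8, 9, 14, 15]

Final merged array: [5, 7, 8, 9, 14, 15]
Total comparisons: 3

The merged array is [5, 7, 8, 9, 14, 15], requiring 3 comparisons. The merge step runs in O(n) time where n is the total number of elements.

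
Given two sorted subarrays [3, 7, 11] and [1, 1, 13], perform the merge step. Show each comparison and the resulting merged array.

Merging process:

Compare 3 vs 1: take 1 from right. Merged: [1]
Compare 3 vs 1: take 1 from right. Merged: [1, 1]
Compare 3 vs 13: take 3 from left. Merged: [1, 1, 3]
Compare 7 vs 13: take 7 from left. Merged: [1, 1, 3, 7]
Compare 11 vs 13: take 11 from left. Merged: [1, 1, 3, 7, 11]
Append remaining from right: [13]. Merged: [1, 1, 3, 7, 11, 13]

Final merged array: [1, 1, 3, 7, 11, 13]
Total comparisons: 5

The merged array is [1, 1, 3, 7, 11, 13], requiring 5 comparisons. The merge step runs in O(n) time where n is the total number of elements.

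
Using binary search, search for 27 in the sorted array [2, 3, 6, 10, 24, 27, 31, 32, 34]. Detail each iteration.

Binary search for 27 in [2, 3, 6, 10, 24, 27, 31, 32, 34]:

lo=0, hi=8, mid=4, arr[mid]=24 -> 24 < 27, search right half
lo=5, hi=8, mid=6, arr[mid]=31 -> 31 > 27, search left half
lo=5, hi=5, mid=5, arr[mid]=27 -> Found target at index 5!

Binary search finds 27 at index 5 after 3 comparisons. The search repeatedly halves the search space by comparing with the middle element.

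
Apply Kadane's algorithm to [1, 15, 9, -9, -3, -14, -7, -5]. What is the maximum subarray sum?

Using Kadane's algorithm on [1, 15, 9, -9, -3, -14, -7, -5]:

Scanning through the array:
Position 1 (value 15): max_ending_here = 16, max_so_far = 16
Position 2 (value 9): max_ending_here = 25, max_so_far = 25
Position 3 (value -9): max_ending_here = 16, max_so_far = 25
Position 4 (value -3): max_ending_here = 13, max_so_far = 25
Position 5 (value -14): max_ending_here = -1, max_so_far = 25
Position 6 (value -7): max_ending_here = -7, max_so_far = 25
Position 7 (value -5): max_ending_here = -5, max_so_far = 25

Maximum subarray: [1, 15, 9]
Maximum sum: 25

The maximum subarray is [1, 15, 9] with sum 25. This subarray runs from index 0 to index 2.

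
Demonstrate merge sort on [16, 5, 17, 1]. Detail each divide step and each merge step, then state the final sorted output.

Merge sort trace:

Split: [16, 5, 17, 1] -> [16, 5] and [17, 1]
  Split: [16, 5] -> [16] and [5]
  Merge: [16] + [5] -> [5, 16]
  Split: [17, 1] -> [17] and [1]
  Merge: [17] + [1] -> [1, 17]
Merge: [5, 16] + [1, 17] -> [1, 5, 16, 17]

Final sorted array: [1, 5, 16, 17]

The merge sort proceeds by recursively splitting the array and merging sorted halves.
After all merges, the sorted array is [1, 5, 16, 17].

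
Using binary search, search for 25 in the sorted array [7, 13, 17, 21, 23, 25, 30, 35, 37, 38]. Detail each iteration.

Binary search for 25 in [7, 13, 17, 21, 23, 25, 30, 35, 37, 38]:

lo=0, hi=9, mid=4, arr[mid]=23 -> 23 < 25, search right half
lo=5, hi=9, mid=7, arr[mid]=35 -> 35 > 25, search left half
lo=5, hi=6, mid=5, arr[mid]=25 -> Found target at index 5!

Binary search finds 25 at index 5 after 3 comparisons. The search repeatedly halves the search space by comparing with the middle element.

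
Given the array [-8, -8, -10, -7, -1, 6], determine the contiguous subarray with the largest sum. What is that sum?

Using Kadane's algorithm on [-8, -8, -10, -7, -1, 6]:

Scanning through the array:
Position 1 (value -8): max_ending_here = -8, max_so_far = -8
Position 2 (value -10): max_ending_here = -10, max_so_far = -8
Position 3 (value -7): max_ending_here = -7, max_so_far = -7
Position 4 (value -1): max_ending_here = -1, max_so_far = -1
Position 5 (value 6): max_ending_here = 6, max_so_far = 6

Maximum subarray: [6]
Maximum sum: 6

The maximum subarray is [6] with sum 6. This subarray runs from index 5 to index 5.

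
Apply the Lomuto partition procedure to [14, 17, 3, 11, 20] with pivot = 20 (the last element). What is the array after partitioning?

Lomuto partition with pivot = 20:

Initial array: [14, 17, 3, 11, 20]

arr[0]=14 <= 20: swap with position 0, array becomes [14, 17, 3, 11, 20]
arr[1]=17 <= 20: swap with position 1, array becomes [14, 17, 3, 11, 20]
arr[2]=3 <= 20: swap with position 2, array becomes [14, 17, 3, 11, 20]
arr[3]=11 <= 20: swap with position 3, array becomes [14, 17, 3, 11, 20]

Place pivot at position 4: [14, 17, 3, 11, 20]
Pivot position: 4

After partitioning with pivot 20, the array becomes [14, 17, 3, 11, 20]. The pivot is placed at index 4. All elements to the left of the pivot are <= 20, and all elements to the right are > 20.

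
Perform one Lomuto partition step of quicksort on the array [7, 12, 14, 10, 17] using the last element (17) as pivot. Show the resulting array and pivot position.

Lomuto partition with pivot = 17:

Initial array: [7, 12, 14, 10, 17]

arr[0]=7 <= 17: swap with position 0, array becomes [7, 12, 14, 10, 17]
arr[1]=12 <= 17: swap with position 1, array becomes [7, 12, 14, 10, 17]
arr[2]=14 <= 17: swap with position 2, array becomes [7, 12, 14, 10, 17]
arr[3]=10 <= 17: swap with position 3, array becomes [7, 12, 14, 10, 17]

Place pivot at position 4: [7, 12, 14, 10, 17]
Pivot position: 4

After partitioning with pivot 17, the array becomes [7, 12, 14, 10, 17]. The pivot is placed at index 4. All elements to the left of the pivot are <= 17, and all elements to the right are > 17.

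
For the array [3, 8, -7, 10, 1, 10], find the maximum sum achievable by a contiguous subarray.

Using Kadane's algorithm on [3, 8, -7, 10, 1, 10]:

Scanning through the array:
Position 1 (value 8): max_ending_here = 11, max_so_far = 11
Position 2 (value -7): max_ending_here = 4, max_so_far = 11
Position 3 (value 10): max_ending_here = 14, max_so_far = 14
Position 4 (value 1): max_ending_here = 15, max_so_far = 15
Position 5 (value 10): max_ending_here = 25, max_so_far = 25

Maximum subarray: [3, 8, -7, 10, 1, 10]
Maximum sum: 25

The maximum subarray is [3, 8, -7, 10, 1, 10] with sum 25. This subarray runs from index 0 to index 5.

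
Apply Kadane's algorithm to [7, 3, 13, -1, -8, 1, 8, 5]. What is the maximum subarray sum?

Using Kadane's algorithm on [7, 3, 13, -1, -8, 1, 8, 5]:

Scanning through the array:
Position 1 (value 3): max_ending_here = 10, max_so_far = 10
Position 2 (value 13): max_ending_here = 23, max_so_far = 23
Position 3 (value -1): max_ending_here = 22, max_so_far = 23
Position 4 (value -8): max_ending_here = 14, max_so_far = 23
Position 5 (value 1): max_ending_here = 15, max_so_far = 23
Position 6 (value 8): max_ending_here = 23, max_so_far = 23
Position 7 (value 5): max_ending_here = 28, max_so_far = 28

Maximum subarray: [7, 3, 13, -1, -8, 1, 8, 5]
Maximum sum: 28

The maximum subarray is [7, 3, 13, -1, -8, 1, 8, 5] with sum 28. This subarray runs from index 0 to index 7.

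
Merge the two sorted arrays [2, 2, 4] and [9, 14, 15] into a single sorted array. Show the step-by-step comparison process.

Merging process:

Compare 2 vs 9: take 2 from left. Merged: [2]
Compare 2 vs 9: take 2 from left. Merged: [2, 2]
Compare 4 vs 9: take 4 from left. Merged: [2, 2, 4]
Append remaining from right: [9, 14, 15]. Merged: [2, 2, 4, 9, 14, 15]

Final merged array: [2, 2, 4, 9, 14, 15]
Total comparisons: 3

The merged array is [2, 2, 4, 9, 14, 15], requiring 3 comparisons. The merge step runs in O(n) time where n is the total number of elements.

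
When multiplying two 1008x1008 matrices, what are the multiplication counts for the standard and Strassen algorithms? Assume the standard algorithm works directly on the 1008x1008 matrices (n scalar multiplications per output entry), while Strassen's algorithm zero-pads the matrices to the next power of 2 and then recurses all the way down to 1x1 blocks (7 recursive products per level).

Matrix multiplication for 1008x1008 matrices:

Strassen's algorithm requires power-of-2 dimensions. Pad 1008x1008 to 1024x1024 (next power of 2).

Standard algorithm: 1008^3 = 1024192512 multiplications
Strassen's algorithm: 7^(log2(1024)) = 7^10 = 282475249 multiplications
Savings: 1024192512 - 282475249 = 741717263 multiplications

Standard: 1024192512 multiplications (1008^3). Strassen: 282475249 multiplications (7^10, after padding to 1024x1024). Strassen reduces 8 recursive multiplications to 7 at each level.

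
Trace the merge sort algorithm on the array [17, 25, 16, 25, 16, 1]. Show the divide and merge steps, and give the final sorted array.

Merge sort trace:

Split: [17, 25, 16, 25, 16, 1] -> [17, 25, 16] and [25, 16, 1]
  Split: [17, 25, 16] -> [17] and [25, 16]
    Split: [25, 16] -> [25] and [16]
    Merge: [25] + [16] -> [16, 25]
  Merge: [17] + [16, 25] -> [16, 17, 25]
  Split: [25, 16, 1] -> [25] and [16, 1]
    Split: [16, 1] -> [16] and [1]
    Merge: [16] + [1] -> [1, 16]
  Merge: [25] + [1, 16] -> [1, 16, 25]
Merge: [16, 17, 25] + [1, 16, 25] -> [1, 16, 16, 17, 25, 25]

Final sorted array: [1, 16, 16, 17, 25, 25]

The merge sort proceeds by recursively splitting the array and merging sorted halves.
After all merges, the sorted array is [1, 16, 16, 17, 25, 25].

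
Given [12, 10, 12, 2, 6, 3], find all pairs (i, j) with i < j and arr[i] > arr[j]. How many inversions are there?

Finding inversions in [12, 10, 12, 2, 6, 3]:

(0, 1): arr[0]=12 > arr[1]=10
(0, 3): arr[0]=12 > arr[3]=2
(0, 4): arr[0]=12 > arr[4]=6
(0, 5): arr[0]=12 > arr[5]=3
(1, 3): arr[1]=10 > arr[3]=2
(1, 4): arr[1]=10 > arr[4]=6
(1, 5): arr[1]=10 > arr[5]=3
(2, 3): arr[2]=12 > arr[3]=2
(2, 4): arr[2]=12 > arr[4]=6
(2, 5): arr[2]=12 > arr[5]=3
(4, 5): arr[4]=6 > arr[5]=3

Total inversions: 11

The array has 11 inversion(s): (0,1), (0,3), (0,4), (0,5), (1,3), (1,4), (1,5), (2,3), (2,4), (2,5), (4,5). Each pair (i,j) satisfies i < j and arr[i] > arr[j].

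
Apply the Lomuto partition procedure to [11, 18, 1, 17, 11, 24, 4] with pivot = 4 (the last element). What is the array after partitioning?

Lomuto partition with pivot = 4:

Initial array: [11, 18, 1, 17, 11, 24, 4]

arr[0]=11 > 4: no swap
arr[1]=18 > 4: no swap
arr[2]=1 <= 4: swap with position 0, array becomes [1, 18, 11, 17, 11, 24, 4]
arr[3]=17 > 4: no swap
arr[4]=11 > 4: no swap
arr[5]=24 > 4: no swap

Place pivot at position 1: [1, 4, 11, 17, 11, 24, 18]
Pivot position: 1

After partitioning with pivot 4, the array becomes [1, 4, 11, 17, 11, 24, 18]. The pivot is placed at index 1. All elements to the left of the pivot are <= 4, and all elements to the right are > 4.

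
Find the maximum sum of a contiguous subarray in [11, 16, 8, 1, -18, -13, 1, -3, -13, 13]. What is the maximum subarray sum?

Using Kadane's algorithm on [11, 16, 8, 1, -18, -13, 1, -3, -13, 13]:

Scanning through the array:
Position 1 (value 16): max_ending_here = 27, max_so_far = 27
Position 2 (value 8): max_ending_here = 35, max_so_far = 35
Position 3 (value 1): max_ending_here = 36, max_so_far = 36
Position 4 (value -18): max_ending_here = 18, max_so_far = 36
Position 5 (value -13): max_ending_here = 5, max_so_far = 36
Position 6 (value 1): max_ending_here = 6, max_so_far = 36
Position 7 (value -3): max_ending_here = 3, max_so_far = 36
Position 8 (value -13): max_ending_here = -10, max_so_far = 36
Position 9 (value 13): max_ending_here = 13, max_so_far = 36

Maximum subarray: [11, 16, 8, 1]
Maximum sum: 36

The maximum subarray is [11, 16, 8, 1] with sum 36. This subarray runs from index 0 to index 3.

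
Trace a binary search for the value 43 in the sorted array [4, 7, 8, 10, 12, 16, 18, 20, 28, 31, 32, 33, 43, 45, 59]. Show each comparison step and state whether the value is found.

Binary search for 43 in [4, 7, 8, 10, 12, 16, 18, 20, 28, 31, 32, 33, 43, 45, 59]:

lo=0, hi=14, mid=7, arr[mid]=20 -> 20 < 43, search right half
lo=8, hi=14, mid=11, arr[mid]=33 -> 33 < 43, search right half
lo=12, hi=14, mid=13, arr[mid]=45 -> 45 > 43, search left half
lo=12, hi=12, mid=12, arr[mid]=43 -> Found target at index 12!

Binary search finds 43 at index 12 after 4 comparisons. The search repeatedly halves the search space by comparing with the middle element.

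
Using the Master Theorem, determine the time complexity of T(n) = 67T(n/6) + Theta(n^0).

Master Theorem for T(n) = 67T(n/6) + O(n^0):

a = 67, b = 6, c = 0
log_b(a) = log_6(67) = 2.3467

Case 1: c = 0 < log_6(67) = 2.3467
T(n) = O(n^(log_6 67))

For T(n) = 67T(n/6) + O(n^0): log_6(67) = 2.3467. This is Case 1 of the Master Theorem (c < log_b(a), work dominated by leaves), giving O(n^(log_6 67)).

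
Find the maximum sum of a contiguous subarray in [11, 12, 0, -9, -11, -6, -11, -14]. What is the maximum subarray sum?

Using Kadane's algorithm on [11, 12, 0, -9, -11, -6, -11, -14]:

Scanning through the array:
Position 1 (value 12): max_ending_here = 23, max_so_far = 23
Position 2 (value 0): max_ending_here = 23, max_so_far = 23
Position 3 (value -9): max_ending_here = 14, max_so_far = 23
Position 4 (value -11): max_ending_here = 3, max_so_far = 23
Position 5 (value -6): max_ending_here = -3, max_so_far = 23
Position 6 (value -11): max_ending_here = -11, max_so_far = 23
Position 7 (value -14): max_ending_here = -14, max_so_far = 23

Maximum subarray: [11, 12]
Maximum sum: 23

The maximum subarray is [11, 12] with sum 23. This subarray runs from index 0 to index 1.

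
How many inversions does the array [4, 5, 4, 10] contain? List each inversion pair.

Finding inversions in [4, 5, 4, 10]:

(1, 2): arr[1]=5 > arr[2]=4

Total inversions: 1

The array has 1 inversion(s): (1,2). Each pair (i,j) satisfies i < j and arr[i] > arr[j].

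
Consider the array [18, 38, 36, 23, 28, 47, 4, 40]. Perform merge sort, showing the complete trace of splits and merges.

Merge sort trace:

Split: [18, 38, 36, 23, 28, 47, 4, 40] -> [18, 38, 36, 23] and [28, 47, 4, 40]
  Split: [18, 38, 36, 23] -> [18, 38] and [36, 23]
    Split: [18, 38] -> [18] and [38]
    Merge: [18] + [38] -> [18, 38]
    Split: [36, 23] -> [36] and [23]
    Merge: [36] + [23] -> [23, 36]
  Merge: [18, 38] + [23, 36] -> [18, 23, 36, 38]
  Split: [28, 47, 4, 40] -> [28, 47] and [4, 40]
    Split: [28, 47] -> [28] and [47]
    Merge: [28] + [47] -> [28, 47]
    Split: [4, 40] -> [4] and [40]
    Merge: [4] + [40] -> [4, 40]
  Merge: [28, 47] + [4, 40] -> [4, 28, 40, 47]
Merge: [18, 23, 36, 38] + [4, 28, 40, 47] -> [4, 18, 23, 28, 36, 38, 40, 47]

Final sorted array: [4, 18, 23, 28, 36, 38, 40, 47]

The merge sort proceeds by recursively splitting the array and merging sorted halves.
After all merges, the sorted array is [4, 18, 23, 28, 36, 38, 40, 47].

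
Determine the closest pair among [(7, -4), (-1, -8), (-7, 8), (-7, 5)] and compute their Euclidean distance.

Computing all pairwise distances among 4 points:

d((7, -4), (-1, -8)) = 8.9443
d((7, -4), (-7, 8)) = 18.4391
d((7, -4), (-7, 5)) = 16.6433
d((-1, -8), (-7, 8)) = 17.088
d((-1, -8), (-7, 5)) = 14.3178
d((-7, 8), (-7, 5)) = 3.0 <-- minimum

Closest pair: (-7, 8) and (-7, 5) with distance 3.0

The closest pair is (-7, 8) and (-7, 5) with Euclidean distance 3.0. For 4 points, brute-force pairwise comparison is shown above. For large n, the divide-and-conquer algorithm (sort by x, recurse on halves, check the dividing strip) achieves O(n log n).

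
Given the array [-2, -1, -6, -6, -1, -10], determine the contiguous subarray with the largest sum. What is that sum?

Using Kadane's algorithm on [-2, -1, -6, -6, -1, -10]:

Scanning through the array:
Position 1 (value -1): max_ending_here = -1, max_so_far = -1
Position 2 (value -6): max_ending_here = -6, max_so_far = -1
Position 3 (value -6): max_ending_here = -6, max_so_far = -1
Position 4 (value -1): max_ending_here = -1, max_so_far = -1
Position 5 (value -10): max_ending_here = -10, max_so_far = -1

Maximum subarray: [-1]
Maximum sum: -1

The maximum subarray is [-1] with sum -1. This subarray runs from index 1 to index 1.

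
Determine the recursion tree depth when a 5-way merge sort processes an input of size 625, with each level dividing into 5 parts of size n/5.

For divide and conquer with division factor 5:

Problem sizes at each level:
Level 0: 625
Level 1: 125
Level 2: 25
Level 3: 5
Level 4: 1

The root is level 0 and the size-1 base case is level 4 (the tree spans levels 0 through 4, i.e. 5 levels counting the root), so the depth is the number of divisions: log_5(625) = 4

The recursion tree depth is log_5(625) = 4. At each level, the problem size is divided by 5, so it takes 4 divisions to reduce to a base case of size 1. The algorithm makes 5 recursive calls at each level.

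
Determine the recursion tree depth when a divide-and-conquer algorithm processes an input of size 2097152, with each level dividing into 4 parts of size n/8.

For divide and conquer with division factor 8:

Problem sizes at each level:
Level 0: 2097152
Level 1: 262144
Level 2: 32768
Level 3: 4096
Level 4: 512
Level 5: 64
Level 6: 8
Level 7: 1

The root is level 0 and the size-1 base case is level 7 (the tree spans levels 0 through 7, i.e. 8 levels counting the root), so the depth is the number of divisions: log_8(2097152) = 7

The recursion tree depth is log_8(2097152) = 7. At each level, the problem size is divided by 8, so it takes 7 divisions to reduce to a base case of size 1. The algorithm makes 4 recursive calls at each level.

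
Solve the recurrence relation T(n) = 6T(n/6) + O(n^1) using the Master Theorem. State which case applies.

Master Theorem for T(n) = 6T(n/6) + O(n^1):

a = 6, b = 6, c = 1
log_b(a) = log_6(6) = 1.0000

Case 2: c = 1 = log_6(6) = 1.0000
T(n) = O(n^1 log n) = O(n log n)

For T(n) = 6T(n/6) + O(n^1): log_6(6) = 1.0000. This is Case 2 of the Master Theorem (c = log_b(a), equal work at all levels), giving O(n log n).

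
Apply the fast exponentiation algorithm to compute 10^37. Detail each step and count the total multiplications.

Computing 10^37 by squaring (build up from 10^1; each line after the first costs one multiplication):

10^1 = 10
10^2 = (10^1)^2 = 10^2 = 100
10^4 = (10^2)^2 = 100^2 = 10000
10^8 = (10^4)^2 = 10000^2 = 100000000
10^9 = 10 * 10^8 = 10 * 100000000 = 1000000000
10^18 = (10^9)^2 = 1000000000^2 = 1000000000000000000
10^36 = (10^18)^2 = 1000000000000000000^2 = 1000000000000000000000000000000000000
10^37 = 10 * 10^36 = 10 * 1000000000000000000000000000000000000 = 10000000000000000000000000000000000000

Result: 10000000000000000000000000000000000000
Multiplications needed: 7 (7 lines after 10^1)

10^37 = 10000000000000000000000000000000000000. Using exponentiation by squaring, this requires 7 multiplications. The key idea: if the exponent is even, square the half-power; if odd, multiply by the base once.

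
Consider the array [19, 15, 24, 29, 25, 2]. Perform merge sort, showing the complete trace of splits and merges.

Merge sort trace:

Split: [19, 15, 24, 29, 25, 2] -> [19, 15, 24] and [29, 25, 2]
  Split: [19, 15, 24] -> [19] and [15, 24]
    Split: [15, 24] -> [15] and [24]
    Merge: [15] + [24] -> [15, 24]
  Merge: [19] + [15, 24] -> [15, 19, 24]
  Split: [29, 25, 2] -> [29] and [25, 2]
    Split: [25, 2] -> [25] and [2]
    Merge: [25] + [2] -> [2, 25]
  Merge: [29] + [2, 25] -> [2, 25, 29]
Merge: [15, 19, 24] + [2, 25, 29] -> [2, 15, 19, 24, 25, 29]

Final sorted array: [2, 15, 19, 24, 25, 29]

The merge sort proceeds by recursively splitting the array and merging sorted halves.
After all merges, the sorted array is [2, 15, 19, 24, 25, 29].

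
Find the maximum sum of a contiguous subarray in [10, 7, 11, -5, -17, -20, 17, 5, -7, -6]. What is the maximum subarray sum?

Using Kadane's algorithm on [10, 7, 11, -5, -17, -20, 17, 5, -7, -6]:

Scanning through the array:
Position 1 (value 7): max_ending_here = 17, max_so_far = 17
Position 2 (value 11): max_ending_here = 28, max_so_far = 28
Position 3 (value -5): max_ending_here = 23, max_so_far = 28
Position 4 (value -17): max_ending_here = 6, max_so_far = 28
Position 5 (value -20): max_ending_here = -14, max_so_far = 28
Position 6 (value 17): max_ending_here = 17, max_so_far = 28
Position 7 (value 5): max_ending_here = 22, max_so_far = 28
Position 8 (value -7): max_ending_here = 15, max_so_far = 28
Position 9 (value -6): max_ending_here = 9, max_so_far = 28

Maximum subarray: [10, 7, 11]
Maximum sum: 28

The maximum subarray is [10, 7, 11] with sum 28. This subarray runs from index 0 to index 2.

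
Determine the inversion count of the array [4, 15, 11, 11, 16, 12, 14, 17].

Finding inversions in [4, 15, 11, 11, 16, 12, 14, 17]:

(1, 2): arr[1]=15 > arr[2]=11
(1, 3): arr[1]=15 > arr[3]=11
(1, 5): arr[1]=15 > arr[5]=12
(1, 6): arr[1]=15 > arr[6]=14
(4, 5): arr[4]=16 > arr[5]=12
(4, 6): arr[4]=16 > arr[6]=14

Total inversions: 6

The array has 6 inversion(s): (1,2), (1,3), (1,5), (1,6), (4,5), (4,6). Each pair (i,j) satisfies i < j and arr[i] > arr[j].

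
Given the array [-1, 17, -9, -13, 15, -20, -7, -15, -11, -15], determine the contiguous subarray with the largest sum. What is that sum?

Using Kadane's algorithm on [-1, 17, -9, -13, 15, -20, -7, -15, -11, -15]:

Scanning through the array:
Position 1 (value 17): max_ending_here = 17, max_so_far = 17
Position 2 (value -9): max_ending_here = 8, max_so_far = 17
Position 3 (value -13): max_ending_here = -5, max_so_far = 17
Position 4 (value 15): max_ending_here = 15, max_so_far = 17
Position 5 (value -20): max_ending_here = -5, max_so_far = 17
Position 6 (value -7): max_ending_here = -7, max_so_far = 17
Position 7 (value -15): max_ending_here = -15, max_so_far = 17
Position 8 (value -11): max_ending_here = -11, max_so_far = 17
Position 9 (value -15): max_ending_here = -15, max_so_far = 17

Maximum subarray: [17]
Maximum sum: 17

The maximum subarray is [17] with sum 17. This subarray runs from index 1 to index 1.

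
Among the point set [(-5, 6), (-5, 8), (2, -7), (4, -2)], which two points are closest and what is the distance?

Computing all pairwise distances among 4 points:

d((-5, 6), (-5, 8)) = 2.0 <-- minimum
d((-5, 6), (2, -7)) = 14.7648
d((-5, 6), (4, -2)) = 12.0416
d((-5, 8), (2, -7)) = 16.5529
d((-5, 8), (4, -2)) = 13.4536
d((2, -7), (4, -2)) = 5.3852

Closest pair: (-5, 6) and (-5, 8) with distance 2.0

The closest pair is (-5, 6) and (-5, 8) with Euclidean distance 2.0. For 4 points, brute-force pairwise comparison is shown above. For large n, the divide-and-conquer algorithm (sort by x, recurse on halves, check the dividing strip) achieves O(n log n).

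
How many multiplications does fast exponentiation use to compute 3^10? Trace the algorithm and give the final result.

Computing 3^10 by squaring (build up from 3^1; each line after the first costs one multiplication):

3^1 = 3
3^2 = (3^1)^2 = 3^2 = 9
3^4 = (3^2)^2 = 9^2 = 81
3^5 = 3 * 3^4 = 3 * 81 = 243
3^10 = (3^5)^2 = 243^2 = 59049

Result: 59049
Multiplications needed: 4 (4 lines after 3^1)

3^10 = 59049. Using exponentiation by squaring, this requires 4 multiplications. The key idea: if the exponent is even, square the half-power; if odd, multiply by the base once.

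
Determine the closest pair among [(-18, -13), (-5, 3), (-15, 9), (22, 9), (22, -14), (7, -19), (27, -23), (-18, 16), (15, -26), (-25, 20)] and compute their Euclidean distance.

Computing all pairwise distances among 10 points:

d((-18, -13), (-5, 3)) = 20.6155
d((-18, -13), (-15, 9)) = 22.2036
d((-18, -13), (22, 9)) = 45.6508
d((-18, -13), (22, -14)) = 40.0125
d((-18, -13), (7, -19)) = 25.7099
d((-18, -13), (27, -23)) = 46.0977
d((-18, -13), (-18, 16)) = 29.0
d((-18, -13), (15, -26)) = 35.4683
d((-18, -13), (-25, 20)) = 33.7343
d((-5, 3), (-15, 9)) = 11.6619
d((-5, 3), (22, 9)) = 27.6586
d((-5, 3), (22, -14)) = 31.9061
d((-5, 3), (7, -19)) = 25.0599
d((-5, 3), (27, -23)) = 41.2311
d((-5, 3), (-18, 16)) = 18.3848
d((-5, 3), (15, -26)) = 35.2278
d((-5, 3), (-25, 20)) = 26.2488
d((-15, 9), (22, 9)) = 37.0
d((-15, 9), (22, -14)) = 43.566
d((-15, 9), (7, -19)) = 35.609
d((-15, 9), (27, -23)) = 52.8015
d((-15, 9), (-18, 16)) = 7.6158 <-- minimum
d((-15, 9), (15, -26)) = 46.0977
d((-15, 9), (-25, 20)) = 14.8661
d((22, 9), (22, -14)) = 23.0
d((22, 9), (7, -19)) = 31.7648
d((22, 9), (27, -23)) = 32.3883
d((22, 9), (-18, 16)) = 40.6079
d((22, 9), (15, -26)) = 35.6931
d((22, 9), (-25, 20)) = 48.2701
d((22, -14), (7, -19)) = 15.8114
d((22, -14), (27, -23)) = 10.2956
d((22, -14), (-18, 16)) = 50.0
d((22, -14), (15, -26)) = 13.8924
d((22, -14), (-25, 20)) = 58.0086
d((7, -19), (27, -23)) = 20.3961
d((7, -19), (-18, 16)) = 43.0116
d((7, -19), (15, -26)) = 10.6301
d((7, -19), (-25, 20)) = 50.448
d((27, -23), (-18, 16)) = 59.5483
d((27, -23), (15, -26)) = 12.3693
d((27, -23), (-25, 20)) = 67.4759
d((-18, 16), (15, -26)) = 53.4135
d((-18, 16), (-25, 20)) = 8.0623
d((15, -26), (-25, 20)) = 60.959

Closest pair: (-15, 9) and (-18, 16) with distance 7.6158

The closest pair is (-15, 9) and (-18, 16) with Euclidean distance 7.6158. For 10 points, brute-force pairwise comparison is shown above. For large n, the divide-and-conquer algorithm (sort by x, recurse on halves, check the dividing strip) achieves O(n log n).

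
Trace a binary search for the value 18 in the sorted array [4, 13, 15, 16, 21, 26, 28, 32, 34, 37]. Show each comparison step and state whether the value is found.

Binary search for 18 in [4, 13, 15, 16, 21, 26, 28, 32, 34, 37]:

lo=0, hi=9, mid=4, arr[mid]=21 -> 21 > 18, search left half
lo=0, hi=3, mid=1, arr[mid]=13 -> 13 < 18, search right half
lo=2, hi=3, mid=2, arr[mid]=15 -> 15 < 18, search right half
lo=3, hi=3, mid=3, arr[mid]=16 -> 16 < 18, search right half
lo=4 > hi=3, target 18 not found

Binary search determines that 18 is not in the array after 4 comparisons. The search space was exhausted without finding the target.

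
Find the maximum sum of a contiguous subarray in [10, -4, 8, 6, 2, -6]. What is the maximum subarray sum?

Using Kadane's algorithm on [10, -4, 8, 6, 2, -6]:

Scanning through the array:
Position 1 (value -4): max_ending_here = 6, max_so_far = 10
Position 2 (value 8): max_ending_here = 14, max_so_far = 14
Position 3 (value 6): max_ending_here = 20, max_so_far = 20
Position 4 (value 2): max_ending_here = 22, max_so_far = 22
Position 5 (value -6): max_ending_here = 16, max_so_far = 22

Maximum subarray: [10, -4, 8, 6, 2]
Maximum sum: 22

The maximum subarray is [10, -4, 8, 6, 2] with sum 22. This subarray runs from index 0 to index 4.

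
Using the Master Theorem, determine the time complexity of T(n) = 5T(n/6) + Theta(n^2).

Master Theorem for T(n) = 5T(n/6) + O(n^2):

a = 5, b = 6, c = 2
log_b(a) = log_6(5) = 0.8982

Case 3: c = 2 > log_6(5) = 0.8982
T(n) = O(n^2) = O(n^2)

For T(n) = 5T(n/6) + O(n^2): log_6(5) = 0.8982. This is Case 3 of the Master Theorem (c > log_b(a), work dominated by root), giving O(n^2).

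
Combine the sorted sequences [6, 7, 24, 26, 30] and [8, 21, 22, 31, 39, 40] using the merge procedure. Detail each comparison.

Merging process:

Compare 6 vs 8: take 6 from left. Merged: [6]
Compare 7 vs 8: take 7 from left. Merged: [6, 7]
Compare 24 vs 8: take 8 from right. Merged: [6, 7, 8]
Compare 24 vs 21: take 21 from right. Merged: [6, 7, 8, 21]
Compare 24 vs 22: take 22 from right. Merged: [6, 7, 8, 21, 22]
Compare 24 vs 31: take 24 from left. Merged: [6, 7, 8, 21, 22, 24]
Compare 26 vs 31: take 26 from left. Merged: [6, 7, 8, 21, 22, 24, 26]
Compare 30 vs 31: take 30 from left. Merged: [6, 7, 8, 21, 22, 24, 26, 30]
Append remaining from right: [31, 39, 40]. Merged: [6, 7, 8, 21, 22, 24, 26, 30, 31, 39, 40]

Final merged array: [6, 7, 8, 21, 22, 24, 26, 30, 31, 39, 40]
Total comparisons: 8

The merged array is [6, 7, 8, 21, 22, 24, 26, 30, 31, 39, 40], requiring 8 comparisons. The merge step runs in O(n) time where n is the total number of elements.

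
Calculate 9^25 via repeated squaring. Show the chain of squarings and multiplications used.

Computing 9^25 by squaring (build up from 9^1; each line after the first costs one multiplication):

9^1 = 9
9^2 = (9^1)^2 = 9^2 = 81
9^3 = 9 * 9^2 = 9 * 81 = 729
9^6 = (9^3)^2 = 729^2 = 531441
9^12 = (9^6)^2 = 531441^2 = 282429536481
9^24 = (9^12)^2 = 282429536481^2 = 79766443076872509863361
9^25 = 9 * 9^24 = 9 * 79766443076872509863361 = 717897987691852588770249

Result: 717897987691852588770249
Multiplications needed: 6 (6 lines after 9^1)

9^25 = 717897987691852588770249. Using exponentiation by squaring, this requires 6 multiplications. The key idea: if the exponent is even, square the half-power; if odd, multiply by the base once.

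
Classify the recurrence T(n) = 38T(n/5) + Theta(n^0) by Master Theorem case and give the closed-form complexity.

Master Theorem for T(n) = 38T(n/5) + O(n^0):

a = 38, b = 5, c = 0
log_b(a) = log_5(38) = 2.2602

Case 1: c = 0 < log_5(38) = 2.2602
T(n) = O(n^(log_5 38))

For T(n) = 38T(n/5) + O(n^0): log_5(38) = 2.2602. This is Case 1 of the Master Theorem (c < log_b(a), work dominated by leaves), giving O(n^(log_5 38)).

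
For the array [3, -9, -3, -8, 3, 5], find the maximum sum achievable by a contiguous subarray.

Using Kadane's algorithm on [3, -9, -3, -8, 3, 5]:

Scanning through the array:
Position 1 (value -9): max_ending_here = -6, max_so_far = 3
Position 2 (value -3): max_ending_here = -3, max_so_far = 3
Position 3 (value -8): max_ending_here = -8, max_so_far = 3
Position 4 (value 3): max_ending_here = 3, max_so_far = 3
Position 5 (value 5): max_ending_here = 8, max_so_far = 8

Maximum subarray: [3, 5]
Maximum sum: 8

The maximum subarray is [3, 5] with sum 8. This subarray runs from index 4 to index 5.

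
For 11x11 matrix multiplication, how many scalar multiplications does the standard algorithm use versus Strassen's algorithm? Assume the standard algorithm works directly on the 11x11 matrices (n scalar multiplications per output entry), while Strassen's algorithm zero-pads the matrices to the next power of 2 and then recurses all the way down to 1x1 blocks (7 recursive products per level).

Matrix multiplication for 11x11 matrices:

Strassen's algorithm requires power-of-2 dimensions. Pad 11x11 to 16x16 (next power of 2).

Standard algorithm: 11^3 = 1331 multiplications
Strassen's algorithm: 7^(log2(16)) = 7^4 = 2401 multiplications
Difference: 1331 - 2401 = -1070 (Strassen uses MORE here due to padding overhead — for small or just-over-power-of-2 n, padding can outweigh the per-level savings)

Standard: 1331 multiplications (11^3). Strassen: 2401 multiplications (7^4, after padding to 16x16). Strassen reduces 8 recursive multiplications to 7 at each level.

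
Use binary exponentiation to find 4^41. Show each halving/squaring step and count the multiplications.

Computing 4^41 by squaring (build up from 4^1; each line after the first costs one multiplication):

4^1 = 4
4^2 = (4^1)^2 = 4^2 = 16
4^4 = (4^2)^2 = 16^2 = 256
4^5 = 4 * 4^4 = 4 * 256 = 1024
4^10 = (4^5)^2 = 1024^2 = 1048576
4^20 = (4^10)^2 = 1048576^2 = 1099511627776
4^40 = (4^20)^2 = 1099511627776^2 = 1208925819614629174706176
4^41 = 4 * 4^40 = 4 * 1208925819614629174706176 = 4835703278458516698824704

Result: 4835703278458516698824704
Multiplications needed: 7 (7 lines after 4^1)

4^41 = 4835703278458516698824704. Using exponentiation by squaring, this requires 7 multiplications. The key idea: if the exponent is even, square the half-power; if odd, multiply by the base once.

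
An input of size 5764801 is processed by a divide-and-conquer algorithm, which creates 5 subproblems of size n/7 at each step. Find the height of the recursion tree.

For divide and conquer with division factor 7:

Problem sizes at each level:
Level 0: 5764801
Level 1: 823543
Level 2: 117649
Level 3: 16807
Level 4: 2401
Level 5: 343
Level 6: 49
Level 7: 7
Level 8: 1

The root is level 0 and the size-1 base case is level 8 (the tree spans levels 0 through 8, i.e. 9 levels counting the root), so the depth is the number of divisions: log_7(5764801) = 8

The recursion tree depth is log_7(5764801) = 8. At each level, the problem size is divided by 7, so it takes 8 divisions to reduce to a base case of size 1. The algorithm makes 5 recursive calls at each level.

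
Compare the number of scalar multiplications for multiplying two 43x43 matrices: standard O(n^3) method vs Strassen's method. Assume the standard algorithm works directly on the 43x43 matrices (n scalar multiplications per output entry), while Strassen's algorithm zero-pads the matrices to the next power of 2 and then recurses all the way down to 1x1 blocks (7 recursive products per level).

Matrix multiplication for 43x43 matrices:

Strassen's algorithm requires power-of-2 dimensions. Pad 43x43 to 64x64 (next power of 2).

Standard algorithm: 43^3 = 79507 multiplications
Strassen's algorithm: 7^(log2(64)) = 7^6 = 117649 multiplications
Difference: 79507 - 117649 = -38142 (Strassen uses MORE here due to padding overhead — for small or just-over-power-of-2 n, padding can outweigh the per-level savings)

Standard: 79507 multiplications (43^3). Strassen: 117649 multiplications (7^6, after padding to 64x64). Strassen reduces 8 recursive multiplications to 7 at each level.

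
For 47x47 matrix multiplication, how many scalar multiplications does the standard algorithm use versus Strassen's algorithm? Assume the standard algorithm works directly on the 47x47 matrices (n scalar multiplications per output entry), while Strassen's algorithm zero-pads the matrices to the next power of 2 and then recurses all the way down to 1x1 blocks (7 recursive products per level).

Matrix multiplication for 47x47 matrices:

Strassen's algorithm requires power-of-2 dimensions. Pad 47x47 to 64x64 (next power of 2).

Standard algorithm: 47^3 = 103823 multiplications
Strassen's algorithm: 7^(log2(64)) = 7^6 = 117649 multiplications
Difference: 103823 - 117649 = -13826 (Strassen uses MORE here due to padding overhead — for small or just-over-power-of-2 n, padding can outweigh the per-level savings)

Standard: 103823 multiplications (47^3). Strassen: 117649 multiplications (7^6, after padding to 64x64). Strassen reduces 8 recursive multiplications to 7 at each level.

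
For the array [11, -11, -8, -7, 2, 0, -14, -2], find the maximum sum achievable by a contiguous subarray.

Using Kadane's algorithm on [11, -11, -8, -7, 2, 0, -14, -2]:

Scanning through the array:
Position 1 (value -11): max_ending_here = 0, max_so_far = 11
Position 2 (value -8): max_ending_here = -8, max_so_far = 11
Position 3 (value -7): max_ending_here = -7, max_so_far = 11
Position 4 (value 2): max_ending_here = 2, max_so_far = 11
Position 5 (value 0): max_ending_here = 2, max_so_far = 11
Position 6 (value -14): max_ending_here = -12, max_so_far = 11
Position 7 (value -2): max_ending_here = -2, max_so_far = 11

Maximum subarray: [11]
Maximum sum: 11

The maximum subarray is [11] with sum 11. This subarray runs from index 0 to index 0.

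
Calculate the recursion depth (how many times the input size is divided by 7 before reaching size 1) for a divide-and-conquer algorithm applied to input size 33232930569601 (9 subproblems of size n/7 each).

For divide and conquer with division factor 7:

Problem sizes at each level:
Level 0: 33232930569601
Level 1: 4747561509943
Level 2: 678223072849
Level 3: 96889010407
Level 4: 13841287201
Level 5: 1977326743
Level 6: 282475249
Level 7: 40353607
Level 8: 5764801
Level 9: 823543
Level 10: 117649
Level 11: 16807
Level 12: 2401
Level 13: 343
Level 14: 49
Level 15: 7
Level 16: 1

The root is level 0 and the size-1 base case is level 16 (the tree spans levels 0 through 16, i.e. 17 levels counting the root), so the depth is the number of divisions: log_7(33232930569601) = 16

The recursion tree depth is log_7(33232930569601) = 16. At each level, the problem size is divided by 7, so it takes 16 divisions to reduce to a base case of size 1. The algorithm makes 9 recursive calls at each level.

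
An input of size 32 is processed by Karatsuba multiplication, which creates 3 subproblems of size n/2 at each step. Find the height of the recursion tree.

For divide and conquer with division factor 2:

Problem sizes at each level:
Level 0: 32
Level 1: 16
Level 2: 8
Level 3: 4
Level 4: 2
Level 5: 1

The root is level 0 and the size-1 base case is level 5 (the tree spans levels 0 through 5, i.e. 6 levels counting the root), so the depth is the number of divisions: log_2(32) = 5

The recursion tree depth is log_2(32) = 5. At each level, the problem size is divided by 2, so it takes 5 divisions to reduce to a base case of size 1. The algorithm makes 3 recursive calls at each level.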